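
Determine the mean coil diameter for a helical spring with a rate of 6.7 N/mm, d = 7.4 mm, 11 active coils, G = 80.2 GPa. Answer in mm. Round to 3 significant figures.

D = (Gd⁴/(8N_a·k))^(1/3) = (80.2×10³·7.4⁴/(8·11·6.7))^(1/3)
  = (407891)^(1/3) = 74.1620 mm

74.2 mm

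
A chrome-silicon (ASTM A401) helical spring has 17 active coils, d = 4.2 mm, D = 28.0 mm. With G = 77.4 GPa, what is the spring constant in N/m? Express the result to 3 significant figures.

k = Gd⁴/(8D³N_a) = (77.4×10³ × 4.2⁴) / (8 × 28.0³ × 17)
  = 2.40845e+07 / 2.98547e+06 = 8.0672 N/mm = 8067.2 N/m

8070 N/m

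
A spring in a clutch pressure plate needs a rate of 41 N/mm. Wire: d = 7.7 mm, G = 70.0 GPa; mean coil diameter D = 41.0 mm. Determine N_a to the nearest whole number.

N_a = Gd⁴/(8D³k) = (70.0×10³ × 7.7⁴)/(8 × 41.0³ × 41)
    = 2.46071e+08 / 2.26061e+07 = 10.89 → 11 coils

11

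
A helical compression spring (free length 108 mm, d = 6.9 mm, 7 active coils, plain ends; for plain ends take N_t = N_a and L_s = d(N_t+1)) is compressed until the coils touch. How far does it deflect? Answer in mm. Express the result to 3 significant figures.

52.8 mm

N_t = 7; L_s = 6.9·8 = 55.2 mm
δ_solid = L₀ − L_s = 108 − 55.2 = 52.8 mm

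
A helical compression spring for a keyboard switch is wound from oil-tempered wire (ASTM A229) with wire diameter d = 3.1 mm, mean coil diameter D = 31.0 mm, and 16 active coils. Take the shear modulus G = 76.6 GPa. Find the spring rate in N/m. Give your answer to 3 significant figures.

1860 N/m

k = Gd⁴/(8D³N_a) = (76.6×10³ × 3.1⁴) / (8 × 31.0³ × 16)
  = 7.07417e+06 / 3.81325e+06 = 1.8552 N/mm = 1855.2 N/m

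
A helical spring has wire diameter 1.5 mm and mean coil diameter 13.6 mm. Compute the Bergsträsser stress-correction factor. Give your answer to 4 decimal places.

C = D/d = 13.6/1.5 = 9.0667
K_B = (4C+2)/(4C−3) = 38.267/33.267 = 1.1503

1.1503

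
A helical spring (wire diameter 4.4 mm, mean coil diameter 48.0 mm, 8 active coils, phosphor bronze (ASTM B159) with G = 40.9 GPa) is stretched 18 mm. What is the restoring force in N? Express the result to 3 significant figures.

39.0 N

k = Gd⁴/(8D³N_a) = (40.9×10³)(4.4⁴)/(8·48.0³·8) = 2.1659 N/mm
F = k·δ = 2.1659 × 18 = 38.985 N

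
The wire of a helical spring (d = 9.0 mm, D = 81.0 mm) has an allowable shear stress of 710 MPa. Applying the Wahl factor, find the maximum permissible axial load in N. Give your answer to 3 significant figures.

2160 N

C = D/d = 81.0/9.0 = 9.0000
K_W = (4C−1)/(4C−4) + 0.615/C = 35.000/32.000 + 0.0683 = 1.1621
τ_max = K·8FD/(πd³) → F_max = τ_allow·πd³/(8DK)
F_max = 710·π·9.0³/(8·81.0·1.1621) = 1.6261e+06/753.03 = 2159.4 N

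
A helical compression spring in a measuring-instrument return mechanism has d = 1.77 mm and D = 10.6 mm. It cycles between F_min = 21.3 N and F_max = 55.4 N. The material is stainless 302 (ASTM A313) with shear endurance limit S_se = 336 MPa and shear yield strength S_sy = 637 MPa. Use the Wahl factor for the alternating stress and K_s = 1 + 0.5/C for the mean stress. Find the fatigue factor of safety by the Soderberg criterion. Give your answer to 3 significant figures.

1.59

C = D/d = 10.6/1.77 = 5.9887; K_W = (4C−1)/(4C−4)+0.615/C = 1.2530; K_s = 1+0.5/C = 1.0835
F_a = (F_max−F_min)/2 = 17.05 N; F_m = (F_max+F_min)/2 = 38.35 N
τ_a = K_W·8F_aD/(πd³) = 1.2530 × 82.995 = 104 MPa
τ_m = K_s·8F_mD/(πd³) = 1.0835 × 186.68 = 202.26 MPa
Soderberg: 1/n_f = τ_a/S_se + τ_m/S_sy = 104/336 + 202.26/637 = 0.30951 + 0.31752 = 0.62703
n_f = 1/0.62703 = 1.595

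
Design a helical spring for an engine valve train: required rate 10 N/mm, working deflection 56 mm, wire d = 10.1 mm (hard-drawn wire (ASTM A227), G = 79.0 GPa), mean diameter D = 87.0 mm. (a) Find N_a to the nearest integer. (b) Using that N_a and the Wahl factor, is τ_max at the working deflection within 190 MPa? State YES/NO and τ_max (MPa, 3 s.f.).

N_a = Gd⁴/(8D³k) = (79.0×10³)(10.1⁴)/(8·87.0³·10) = 15.61 → N_a = 16
Actual rate k = Gd⁴/(8D³·16) = 9.7531 N/mm
Working load F = kδ = 9.7531·56 = 546.18 N
C = 87.0/10.1 = 8.6139; K_W = (4C−1)/(4C−4)+0.615/C = 1.1699
τ_max = K_W·8FD/(πd³) = 1.1699·117.44 = 137.4 MPa
τ_max ≤ 190 MPa → acceptable

(a) 16 coils; (b) YES, τ_max = 137 MPa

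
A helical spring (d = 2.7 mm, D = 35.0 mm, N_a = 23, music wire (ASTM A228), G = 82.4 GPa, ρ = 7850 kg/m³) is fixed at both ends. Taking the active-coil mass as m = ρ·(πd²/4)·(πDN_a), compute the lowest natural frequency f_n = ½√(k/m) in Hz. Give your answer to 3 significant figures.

34.9 Hz

k = Gd⁴/(8D³N_a) = (82.4×10³)(2.7⁴)/(8·35.0³·23) = 0.55509 N/mm = 555.09 N/m
Wire length L = πDN_a = π·35.0·23 = 2529 mm
m = ρ·(πd²/4)·L = 7850 × 5.7256×10⁻⁶ m² × 2.529 m = 0.11367 kg
f_n = ½√(k/m) = 0.5·√(555.09/0.11367) = 0.5·√(4883.5) = 34.941 Hz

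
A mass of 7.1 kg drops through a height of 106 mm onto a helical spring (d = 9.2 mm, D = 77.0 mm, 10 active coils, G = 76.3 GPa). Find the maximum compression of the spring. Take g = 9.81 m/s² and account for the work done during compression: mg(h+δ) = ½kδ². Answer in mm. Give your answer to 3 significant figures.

k = Gd⁴/(8D³N_a) = (76.3×10³)(9.2⁴)/(8·77.0³·10) = 14.966 N/mm
W = mg = 7.1 × 9.81 = 69.651 N
½kδ² − Wδ − Wh = 0 → δ = (W + √(W² + 2kWh))/k
δ = (69.651 + √(4851.3 + 220992))/14.966 = (69.651 + 475.23)/14.966 = 36.407 mm

36.4 mm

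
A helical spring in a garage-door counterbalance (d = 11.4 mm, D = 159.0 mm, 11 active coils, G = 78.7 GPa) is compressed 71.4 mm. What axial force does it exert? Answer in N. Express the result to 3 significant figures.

268 N

k = Gd⁴/(8D³N_a) = (78.7×10³)(11.4⁴)/(8·159.0³·11) = 3.7577 N/mm
F = k·δ = 3.7577 × 71.4 = 268.3 N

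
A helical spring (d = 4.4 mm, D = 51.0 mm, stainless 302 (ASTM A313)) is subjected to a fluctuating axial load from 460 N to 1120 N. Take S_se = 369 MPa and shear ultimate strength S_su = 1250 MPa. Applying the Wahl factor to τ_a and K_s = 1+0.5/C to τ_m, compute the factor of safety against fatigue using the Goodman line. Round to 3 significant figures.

0.394

C = D/d = 51.0/4.4 = 11.5909; K_W = (4C−1)/(4C−4)+0.615/C = 1.1239; K_s = 1+0.5/C = 1.0431
F_a = (F_max−F_min)/2 = 330 N; F_m = (F_max+F_min)/2 = 790 N
τ_a = K_W·8F_aD/(πd³) = 1.1239 × 503.11 = 565.44 MPa
τ_m = K_s·8F_mD/(πd³) = 1.0431 × 1204.4 = 1256.4 MPa
Goodman: 1/n_f = τ_a/S_se + τ_m/S_su = 565.44/369 + 1256.4/1250 = 1.53235 + 1.00510 = 2.5375
n_f = 1/2.5375 = 0.3941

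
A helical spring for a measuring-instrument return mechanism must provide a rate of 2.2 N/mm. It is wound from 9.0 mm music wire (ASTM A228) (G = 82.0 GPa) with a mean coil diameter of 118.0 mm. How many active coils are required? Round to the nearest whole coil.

N_a = Gd⁴/(8D³k) = (82.0×10³ × 9.0⁴)/(8 × 118.0³ × 2.2)
    = 5.38002e+08 / 2.89174e+07 = 18.6 → 19 coils

19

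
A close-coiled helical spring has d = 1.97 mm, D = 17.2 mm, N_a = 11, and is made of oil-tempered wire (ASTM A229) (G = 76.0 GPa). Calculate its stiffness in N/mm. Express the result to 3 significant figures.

2.56 N/mm

k = Gd⁴/(8D³N_a) = (76.0×10³ × 1.97⁴) / (8 × 17.2³ × 11)
  = 1.14467e+06 / 447783 = 2.5563 N/mm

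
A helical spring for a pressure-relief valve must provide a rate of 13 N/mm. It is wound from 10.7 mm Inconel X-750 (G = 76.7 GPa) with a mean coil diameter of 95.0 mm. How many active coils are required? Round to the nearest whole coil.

11

N_a = Gd⁴/(8D³k) = (76.7×10³ × 10.7⁴)/(8 × 95.0³ × 13)
    = 1.00538e+09 / 8.9167e+07 = 11.28 → 11 coils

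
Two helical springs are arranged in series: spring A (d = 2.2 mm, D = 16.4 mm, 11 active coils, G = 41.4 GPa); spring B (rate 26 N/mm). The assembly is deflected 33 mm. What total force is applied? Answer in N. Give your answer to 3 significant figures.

k_A = Gd⁴/(8D³N_a) = (41.4×10³)(2.2⁴)/(8·16.4³·11) = 2.4985 N/mm
Series: 1/k_eq = 1/2.4985 + 1/26 = 0.4387; k_eq = 2.2794 N/mm
F = k_eq·δ = 2.2794·33 = 75.222 N

75.2 N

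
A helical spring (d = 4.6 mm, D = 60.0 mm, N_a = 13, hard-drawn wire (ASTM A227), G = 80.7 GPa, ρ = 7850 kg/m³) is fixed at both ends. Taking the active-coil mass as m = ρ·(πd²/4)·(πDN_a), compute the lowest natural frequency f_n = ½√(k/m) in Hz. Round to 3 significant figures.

35.5 Hz

k = Gd⁴/(8D³N_a) = (80.7×10³)(4.6⁴)/(8·60.0³·13) = 1.6085 N/mm = 1608.5 N/m
Wire length L = πDN_a = π·60.0·13 = 2450.4 mm
m = ρ·(πd²/4)·L = 7850 × 16.619×10⁻⁶ m² × 2.4504 m = 0.31968 kg
f_n = ½√(k/m) = 0.5·√(1608.5/0.31968) = 0.5·√(5031.5) = 35.467 Hz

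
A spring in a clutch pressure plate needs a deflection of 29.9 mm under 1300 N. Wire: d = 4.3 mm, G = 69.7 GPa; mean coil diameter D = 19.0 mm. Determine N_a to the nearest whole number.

10

Required rate k = F/δ = 1300/29.9 = 43.478 N/mm
N_a = Gd⁴/(8D³k) = (69.7×10³ × 4.3⁴)/(8 × 19.0³ × 43.478)
    = 2.3829e+07 / 2.38574e+06 = 9.988 → 10 coils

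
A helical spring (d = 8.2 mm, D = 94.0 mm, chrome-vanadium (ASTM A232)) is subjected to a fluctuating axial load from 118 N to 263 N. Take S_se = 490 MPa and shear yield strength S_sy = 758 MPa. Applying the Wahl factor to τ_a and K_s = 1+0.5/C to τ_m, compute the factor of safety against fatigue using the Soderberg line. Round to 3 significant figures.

5.37

C = D/d = 94.0/8.2 = 11.4634; K_W = (4C−1)/(4C−4)+0.615/C = 1.1253; K_s = 1+0.5/C = 1.0436
F_a = (F_max−F_min)/2 = 72.5 N; F_m = (F_max+F_min)/2 = 190.5 N
τ_a = K_W·8F_aD/(πd³) = 1.1253 × 31.475 = 35.42 MPa
τ_m = K_s·8F_mD/(πd³) = 1.0436 × 82.703 = 86.31 MPa
Soderberg: 1/n_f = τ_a/S_se + τ_m/S_sy = 35.42/490 + 86.31/758 = 0.07228 + 0.11387 = 0.18615
n_f = 1/0.18615 = 5.372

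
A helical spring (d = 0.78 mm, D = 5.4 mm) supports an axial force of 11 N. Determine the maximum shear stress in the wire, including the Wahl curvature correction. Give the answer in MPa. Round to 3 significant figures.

Spring index C = D/d = 5.4/0.78 = 6.9231
K_W = (4C−1)/(4C−4) + 0.615/C = 26.692/23.692 + 0.0888 = 1.2155
τ₀ = 8FD/(πd³) = 8·11·5.4/(π·0.78³) = 475.2/1.4908 = 318.74 MPa
τ_max = K·τ₀ = 1.2155 × 318.74 = 387.42 MPa

387 MPa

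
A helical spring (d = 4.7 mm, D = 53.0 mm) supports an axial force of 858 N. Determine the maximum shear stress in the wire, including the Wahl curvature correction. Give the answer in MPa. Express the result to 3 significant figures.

Spring index C = D/d = 53.0/4.7 = 11.2766
K_W = (4C−1)/(4C−4) + 0.615/C = 44.106/41.106 + 0.0545 = 1.1275
τ₀ = 8FD/(πd³) = 8·858·53.0/(π·4.7³) = 363792/326.17 = 1115.3 MPa
τ_max = K·τ₀ = 1.1275 × 1115.3 = 1257.6 MPa

1260 MPa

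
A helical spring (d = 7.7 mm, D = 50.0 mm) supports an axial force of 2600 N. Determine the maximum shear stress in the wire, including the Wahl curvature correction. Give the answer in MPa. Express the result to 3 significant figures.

893 MPa

Spring index C = D/d = 50.0/7.7 = 6.4935
K_W = (4C−1)/(4C−4) + 0.615/C = 24.974/21.974 + 0.0947 = 1.2312
τ₀ = 8FD/(πd³) = 8·2600·50.0/(π·7.7³) = 1.04e+06/1434.2 = 725.12 MPa
τ_max = K·τ₀ = 1.2312 × 725.12 = 892.8 MPa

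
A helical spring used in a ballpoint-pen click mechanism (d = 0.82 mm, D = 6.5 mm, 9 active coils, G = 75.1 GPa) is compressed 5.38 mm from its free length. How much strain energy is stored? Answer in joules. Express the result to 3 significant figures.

0.0249 J

k = Gd⁴/(8D³N_a) = (75.1×10³)(0.82⁴)/(8·6.5³·9) = 1.7172 N/mm
U = ½kδ² = 0.5 × 1.7172 × 5.38² = 24.852 N·mm = 0.024852 J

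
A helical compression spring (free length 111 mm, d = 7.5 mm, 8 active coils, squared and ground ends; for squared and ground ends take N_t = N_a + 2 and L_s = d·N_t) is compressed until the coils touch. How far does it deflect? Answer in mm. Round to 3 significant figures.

36.0 mm

N_t = 10; L_s = 7.5·10 = 75 mm
δ_solid = L₀ − L_s = 111 − 75 = 36 mm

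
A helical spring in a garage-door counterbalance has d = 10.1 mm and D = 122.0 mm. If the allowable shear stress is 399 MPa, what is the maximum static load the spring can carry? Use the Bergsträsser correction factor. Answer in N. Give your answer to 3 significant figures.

1190 N

C = D/d = 122.0/10.1 = 12.0792
K_B = (4C+2)/(4C−3) = 50.317/45.317 = 1.1103
τ_max = K·8FD/(πd³) → F_max = τ_allow·πd³/(8DK)
F_max = 399·π·10.1³/(8·122.0·1.1103) = 1.2915e+06/1083.7 = 1191.7 N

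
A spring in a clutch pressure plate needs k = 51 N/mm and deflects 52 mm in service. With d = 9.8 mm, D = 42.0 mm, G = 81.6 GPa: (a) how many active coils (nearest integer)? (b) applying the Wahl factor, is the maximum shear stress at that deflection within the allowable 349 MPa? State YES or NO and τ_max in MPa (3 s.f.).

N_a = Gd⁴/(8D³k) = (81.6×10³)(9.8⁴)/(8·42.0³·51) = 24.9 → N_a = 25
Actual rate k = Gd⁴/(8D³·25) = 50.794 N/mm
Working load F = kδ = 50.794·52 = 2641.3 N
C = 42.0/9.8 = 4.2857; K_W = (4C−1)/(4C−4)+0.615/C = 1.3718
τ_max = K_W·8FD/(πd³) = 1.3718·300.15 = 411.73 MPa
τ_max > 349 MPa → exceeds allowable

(a) 25 coils; (b) NO, τ_max = 412 MPa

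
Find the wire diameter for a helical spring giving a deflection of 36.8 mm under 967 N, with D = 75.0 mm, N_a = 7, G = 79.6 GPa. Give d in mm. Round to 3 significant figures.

9.40 mm

Required rate k = F/δ = 967/36.8 = 26.277 N/mm
d = (8D³N_a·k / G)^(1/4) = (8·75.0³·7·26.277 / (79.6×10³))^0.25
  = (7799)^0.25 = 9.3974 mm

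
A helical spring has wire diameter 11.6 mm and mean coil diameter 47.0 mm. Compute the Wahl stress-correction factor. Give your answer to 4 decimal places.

C = D/d = 47.0/11.6 = 4.0517
K_W = (4C−1)/(4C−4) + 0.615/C = 15.207/12.207 + 0.1518 = 1.3975

1.3975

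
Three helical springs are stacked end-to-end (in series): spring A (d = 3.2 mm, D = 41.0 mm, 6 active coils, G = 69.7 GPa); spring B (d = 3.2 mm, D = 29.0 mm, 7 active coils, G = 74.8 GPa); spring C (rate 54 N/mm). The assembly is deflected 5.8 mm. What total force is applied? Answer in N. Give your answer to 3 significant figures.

8.99 N

k_A = Gd⁴/(8D³N_a) = (69.7×10³)(3.2⁴)/(8·41.0³·6) = 2.2092 N/mm
k_B = Gd⁴/(8D³N_a) = (74.8×10³)(3.2⁴)/(8·29.0³·7) = 5.7427 N/mm
Series: 1/k_eq = 1/2.2092 + 1/5.7427 + 1/54 = 0.6453; k_eq = 1.5497 N/mm
F = k_eq·δ = 1.5497·5.8 = 8.9881 N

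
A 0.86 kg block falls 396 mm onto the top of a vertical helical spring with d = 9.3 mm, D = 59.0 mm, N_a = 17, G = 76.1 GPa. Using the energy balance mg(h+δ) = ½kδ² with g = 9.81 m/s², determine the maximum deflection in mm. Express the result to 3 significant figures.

18.5 mm

k = Gd⁴/(8D³N_a) = (76.1×10³)(9.3⁴)/(8·59.0³·17) = 20.381 N/mm
W = mg = 0.86 × 9.81 = 8.4366 N
½kδ² − Wδ − Wh = 0 → δ = (W + √(W² + 2kWh))/k
δ = (8.4366 + √(71.176 + 136180))/20.381 = (8.4366 + 369.12)/20.381 = 18.525 mm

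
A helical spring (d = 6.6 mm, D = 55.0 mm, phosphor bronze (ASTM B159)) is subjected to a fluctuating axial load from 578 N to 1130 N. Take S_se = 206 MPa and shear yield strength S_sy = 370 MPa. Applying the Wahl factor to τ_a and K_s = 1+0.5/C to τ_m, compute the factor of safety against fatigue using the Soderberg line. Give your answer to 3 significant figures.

C = D/d = 55.0/6.6 = 8.3333; K_W = (4C−1)/(4C−4)+0.615/C = 1.1761; K_s = 1+0.5/C = 1.0600
F_a = (F_max−F_min)/2 = 276 N; F_m = (F_max+F_min)/2 = 854 N
τ_a = K_W·8F_aD/(πd³) = 1.1761 × 134.46 = 158.13 MPa
τ_m = K_s·8F_mD/(πd³) = 1.0600 × 416.03 = 441 MPa
Soderberg: 1/n_f = τ_a/S_se + τ_m/S_sy = 158.13/206 + 441/370 = 0.76762 + 1.19188 = 1.9595
n_f = 1/1.9595 = 0.5103

0.510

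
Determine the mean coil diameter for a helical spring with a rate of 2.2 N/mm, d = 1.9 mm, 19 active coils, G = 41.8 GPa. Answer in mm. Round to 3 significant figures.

11.8 mm

D = (Gd⁴/(8N_a·k))^(1/3) = (41.8×10³·1.9⁴/(8·19·2.2))^(1/3)
  = (1629.01)^(1/3) = 11.7663 mm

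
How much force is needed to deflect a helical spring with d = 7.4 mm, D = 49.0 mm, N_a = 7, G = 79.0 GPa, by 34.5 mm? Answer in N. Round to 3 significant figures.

k = Gd⁴/(8D³N_a) = (79.0×10³)(7.4⁴)/(8·49.0³·7) = 35.957 N/mm
F = k·δ = 35.957 × 34.5 = 1240.5 N

1240 N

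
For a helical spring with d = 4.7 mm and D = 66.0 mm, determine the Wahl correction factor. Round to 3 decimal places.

1.101

C = D/d = 66.0/4.7 = 14.0426
K_W = (4C−1)/(4C−4) + 0.615/C = 55.170/52.170 + 0.0438 = 1.1013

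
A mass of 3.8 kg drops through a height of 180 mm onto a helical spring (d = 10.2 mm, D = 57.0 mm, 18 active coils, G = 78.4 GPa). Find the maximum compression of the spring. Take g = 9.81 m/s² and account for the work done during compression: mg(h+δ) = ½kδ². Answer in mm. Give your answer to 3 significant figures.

21.7 mm

k = Gd⁴/(8D³N_a) = (78.4×10³)(10.2⁴)/(8·57.0³·18) = 31.822 N/mm
W = mg = 3.8 × 9.81 = 37.278 N
½kδ² − Wδ − Wh = 0 → δ = (W + √(W² + 2kWh))/k
δ = (37.278 + √(1389.6 + 427056))/31.822 = (37.278 + 654.56)/31.822 = 21.741 mm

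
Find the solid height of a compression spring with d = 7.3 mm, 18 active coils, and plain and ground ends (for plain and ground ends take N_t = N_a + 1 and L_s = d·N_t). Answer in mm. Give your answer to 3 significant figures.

139 mm

plain and ground ends: N_t = N_a + 1 = 18 + 1 = 19
L_s = d·N_t = 7.3 × 19 = 138.7 mm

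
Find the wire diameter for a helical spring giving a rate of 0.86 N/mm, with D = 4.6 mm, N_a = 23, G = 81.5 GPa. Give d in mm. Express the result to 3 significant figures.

d = (8D³N_a·k / G)^(1/4) = (8·4.6³·23·0.86 / (81.5×10³))^0.25
  = (0.18899)^0.25 = 0.6593 mm

0.659 mm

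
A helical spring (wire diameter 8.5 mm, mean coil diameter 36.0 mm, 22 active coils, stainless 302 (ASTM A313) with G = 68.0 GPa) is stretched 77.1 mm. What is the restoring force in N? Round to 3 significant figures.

3330 N

k = Gd⁴/(8D³N_a) = (68.0×10³)(8.5⁴)/(8·36.0³·22) = 43.228 N/mm
F = k·δ = 43.228 × 77.1 = 3332.9 N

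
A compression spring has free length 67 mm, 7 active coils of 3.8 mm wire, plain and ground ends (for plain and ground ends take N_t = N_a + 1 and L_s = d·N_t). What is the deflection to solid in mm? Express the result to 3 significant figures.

36.6 mm

N_t = 8; L_s = 3.8·8 = 30.4 mm
δ_solid = L₀ − L_s = 67 − 30.4 = 36.6 mm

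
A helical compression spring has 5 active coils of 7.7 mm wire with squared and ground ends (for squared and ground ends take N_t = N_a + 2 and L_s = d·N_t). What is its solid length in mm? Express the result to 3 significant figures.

53.9 mm

squared and ground ends: N_t = N_a + 2 = 5 + 2 = 7
L_s = d·N_t = 7.7 × 7 = 53.9 mm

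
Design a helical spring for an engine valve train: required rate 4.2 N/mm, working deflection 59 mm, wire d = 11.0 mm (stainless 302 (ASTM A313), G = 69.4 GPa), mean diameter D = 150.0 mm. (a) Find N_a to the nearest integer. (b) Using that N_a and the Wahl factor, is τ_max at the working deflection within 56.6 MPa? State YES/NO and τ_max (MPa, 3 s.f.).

(a) 9 coils; (b) NO, τ_max = 78.2 MPa

N_a = Gd⁴/(8D³k) = (69.4×10³)(11.0⁴)/(8·150.0³·4.2) = 8.96 → N_a = 9
Actual rate k = Gd⁴/(8D³·9) = 4.1814 N/mm
Working load F = kδ = 4.1814·59 = 246.7 N
C = 150.0/11.0 = 13.6364; K_W = (4C−1)/(4C−4)+0.615/C = 1.1045
τ_max = K_W·8FD/(πd³) = 1.1045·70.799 = 78.195 MPa
τ_max > 56.6 MPa → exceeds allowable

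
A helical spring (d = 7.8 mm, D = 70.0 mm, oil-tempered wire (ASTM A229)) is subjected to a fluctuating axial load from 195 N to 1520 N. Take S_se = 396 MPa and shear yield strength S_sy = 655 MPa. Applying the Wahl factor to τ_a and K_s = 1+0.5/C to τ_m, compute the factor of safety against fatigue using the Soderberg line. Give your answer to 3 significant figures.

0.800

C = D/d = 70.0/7.8 = 8.9744; K_W = (4C−1)/(4C−4)+0.615/C = 1.1626; K_s = 1+0.5/C = 1.0557
F_a = (F_max−F_min)/2 = 662.5 N; F_m = (F_max+F_min)/2 = 857.5 N
τ_a = K_W·8F_aD/(πd³) = 1.1626 × 248.85 = 289.31 MPa
τ_m = K_s·8F_mD/(πd³) = 1.0557 × 322.1 = 340.04 MPa
Soderberg: 1/n_f = τ_a/S_se + τ_m/S_sy = 289.31/396 + 340.04/655 = 0.73058 + 0.51915 = 1.2497
n_f = 1/1.2497 = 0.8002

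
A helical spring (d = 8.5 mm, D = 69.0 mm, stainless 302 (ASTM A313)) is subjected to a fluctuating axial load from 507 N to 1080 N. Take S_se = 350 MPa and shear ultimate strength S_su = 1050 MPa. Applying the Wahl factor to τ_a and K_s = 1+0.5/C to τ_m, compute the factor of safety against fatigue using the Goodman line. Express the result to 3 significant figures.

1.98

C = D/d = 69.0/8.5 = 8.1176; K_W = (4C−1)/(4C−4)+0.615/C = 1.1811; K_s = 1+0.5/C = 1.0616
F_a = (F_max−F_min)/2 = 286.5 N; F_m = (F_max+F_min)/2 = 793.5 N
τ_a = K_W·8F_aD/(πd³) = 1.1811 × 81.97 = 96.818 MPa
τ_m = K_s·8F_mD/(πd³) = 1.0616 × 227.03 = 241.01 MPa
Goodman: 1/n_f = τ_a/S_se + τ_m/S_su = 96.818/350 + 241.01/1050 = 0.27662 + 0.22953 = 0.50616
n_f = 1/0.50616 = 1.976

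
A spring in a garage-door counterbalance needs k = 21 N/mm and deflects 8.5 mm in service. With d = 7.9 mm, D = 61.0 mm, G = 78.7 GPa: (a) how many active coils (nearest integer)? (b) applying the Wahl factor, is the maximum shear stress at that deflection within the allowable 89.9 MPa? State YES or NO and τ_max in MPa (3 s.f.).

(a) 8 coils; (b) YES, τ_max = 67.3 MPa

N_a = Gd⁴/(8D³k) = (78.7×10³)(7.9⁴)/(8·61.0³·21) = 8.039 → N_a = 8
Actual rate k = Gd⁴/(8D³·8) = 21.102 N/mm
Working load F = kδ = 21.102·8.5 = 179.36 N
C = 61.0/7.9 = 7.7215; K_W = (4C−1)/(4C−4)+0.615/C = 1.1912
τ_max = K_W·8FD/(πd³) = 1.1912·56.509 = 67.316 MPa
τ_max ≤ 89.9 MPa → acceptable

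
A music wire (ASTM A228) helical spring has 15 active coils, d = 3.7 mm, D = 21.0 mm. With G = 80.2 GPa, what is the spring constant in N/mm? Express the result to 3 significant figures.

13.5 N/mm

k = Gd⁴/(8D³N_a) = (80.2×10³ × 3.7⁴) / (8 × 21.0³ × 15)
  = 1.50308e+07 / 1.11132e+06 = 13.525 N/mm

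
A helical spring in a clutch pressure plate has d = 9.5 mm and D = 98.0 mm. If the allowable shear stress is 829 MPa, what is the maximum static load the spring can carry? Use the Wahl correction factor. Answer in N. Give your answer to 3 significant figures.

C = D/d = 98.0/9.5 = 10.3158
K_W = (4C−1)/(4C−4) + 0.615/C = 40.263/37.263 + 0.0596 = 1.1401
τ_max = K·8FD/(πd³) → F_max = τ_allow·πd³/(8DK)
F_max = 829·π·9.5³/(8·98.0·1.1401) = 2.2329e+06/893.86 = 2498.1 N

2500 N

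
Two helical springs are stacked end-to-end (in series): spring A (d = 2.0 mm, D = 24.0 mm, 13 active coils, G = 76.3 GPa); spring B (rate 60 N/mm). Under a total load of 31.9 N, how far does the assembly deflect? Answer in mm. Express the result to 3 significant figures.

38.1 mm

k_A = Gd⁴/(8D³N_a) = (76.3×10³)(2.0⁴)/(8·24.0³·13) = 0.84914 N/mm
Series: 1/k_eq = 1/0.84914 + 1/60 = 1.1943; k_eq = 0.83729 N/mm
δ = F/k_eq = 31.9/0.83729 = 38.099 mm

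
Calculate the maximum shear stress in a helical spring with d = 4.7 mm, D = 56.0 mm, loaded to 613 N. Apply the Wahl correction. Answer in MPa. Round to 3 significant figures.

Spring index C = D/d = 56.0/4.7 = 11.9149
K_W = (4C−1)/(4C−4) + 0.615/C = 46.660/43.660 + 0.0516 = 1.1203
τ₀ = 8FD/(πd³) = 8·613·56.0/(π·4.7³) = 274624/326.17 = 841.97 MPa
τ_max = K·τ₀ = 1.1203 × 841.97 = 943.28 MPa

943 MPa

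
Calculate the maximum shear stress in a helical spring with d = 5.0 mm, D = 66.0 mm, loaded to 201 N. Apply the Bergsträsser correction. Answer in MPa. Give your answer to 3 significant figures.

297 MPa

Spring index C = D/d = 66.0/5.0 = 13.2000
K_B = (4C+2)/(4C−3) = 54.800/49.800 = 1.1004
τ₀ = 8FD/(πd³) = 8·201·66.0/(π·5.0³) = 106128/392.7 = 270.25 MPa
τ_max = K·τ₀ = 1.1004 × 270.25 = 297.39 MPa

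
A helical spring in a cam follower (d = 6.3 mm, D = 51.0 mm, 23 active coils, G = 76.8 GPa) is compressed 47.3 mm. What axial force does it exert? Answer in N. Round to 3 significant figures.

k = Gd⁴/(8D³N_a) = (76.8×10³)(6.3⁴)/(8·51.0³·23) = 4.9567 N/mm
F = k·δ = 4.9567 × 47.3 = 234.45 N

234 N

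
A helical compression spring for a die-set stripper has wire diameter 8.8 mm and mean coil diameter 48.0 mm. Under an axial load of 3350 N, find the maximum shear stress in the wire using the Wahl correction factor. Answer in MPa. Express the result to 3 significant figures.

770 MPa

Spring index C = D/d = 48.0/8.8 = 5.4545
K_W = (4C−1)/(4C−4) + 0.615/C = 20.818/17.818 + 0.1128 = 1.2811
τ₀ = 8FD/(πd³) = 8·3350·48.0/(π·8.8³) = 1.2864e+06/2140.9 = 600.87 MPa
τ_max = K·τ₀ = 1.2811 × 600.87 = 769.78 MPa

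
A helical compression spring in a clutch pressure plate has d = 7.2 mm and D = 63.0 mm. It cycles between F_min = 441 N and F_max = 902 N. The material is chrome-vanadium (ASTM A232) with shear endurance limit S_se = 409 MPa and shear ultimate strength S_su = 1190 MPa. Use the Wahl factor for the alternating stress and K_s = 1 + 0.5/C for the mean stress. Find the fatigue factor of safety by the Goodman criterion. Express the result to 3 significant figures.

C = D/d = 63.0/7.2 = 8.7500; K_W = (4C−1)/(4C−4)+0.615/C = 1.1671; K_s = 1+0.5/C = 1.0571
F_a = (F_max−F_min)/2 = 230.5 N; F_m = (F_max+F_min)/2 = 671.5 N
τ_a = K_W·8F_aD/(πd³) = 1.1671 × 99.073 = 115.62 MPa
τ_m = K_s·8F_mD/(πd³) = 1.0571 × 288.62 = 305.11 MPa
Goodman: 1/n_f = τ_a/S_se + τ_m/S_su = 115.62/409 + 305.11/1190 = 0.28270 + 0.25640 = 0.5391
n_f = 1/0.5391 = 1.855

1.85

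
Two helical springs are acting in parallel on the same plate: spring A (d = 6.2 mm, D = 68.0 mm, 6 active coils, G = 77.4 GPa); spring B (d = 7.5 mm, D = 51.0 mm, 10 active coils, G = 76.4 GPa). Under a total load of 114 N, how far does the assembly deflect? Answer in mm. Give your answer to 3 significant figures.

3.76 mm

k_A = Gd⁴/(8D³N_a) = (77.4×10³)(6.2⁴)/(8·68.0³·6) = 7.5777 N/mm
k_B = Gd⁴/(8D³N_a) = (76.4×10³)(7.5⁴)/(8·51.0³·10) = 22.779 N/mm
Parallel: k_eq = 7.5777 + 22.779 = 30.357 N/mm
δ = F/k_eq = 114/30.357 = 3.7553 mm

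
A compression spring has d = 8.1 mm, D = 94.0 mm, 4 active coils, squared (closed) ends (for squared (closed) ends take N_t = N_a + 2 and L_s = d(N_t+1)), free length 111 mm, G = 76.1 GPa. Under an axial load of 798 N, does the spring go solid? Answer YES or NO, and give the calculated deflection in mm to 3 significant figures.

k = Gd⁴/(8D³N_a) = (76.1×10³)(8.1⁴)/(8·94.0³·4) = 12.325 N/mm
N_t = 6; L_s = 8.1·7 = 56.7 mm; δ_solid = L₀ − L_s = 111 − 56.7 = 54.3 mm
δ = F/k = 798/12.325 = 64.746 mm
δ ≥ δ_solid → spring goes solid

YES, δ = 64.7 mm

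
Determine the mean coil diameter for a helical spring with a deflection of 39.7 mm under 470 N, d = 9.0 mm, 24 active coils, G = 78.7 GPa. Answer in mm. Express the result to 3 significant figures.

61.0 mm

Required rate k = F/δ = 470/39.7 = 11.839 N/mm
D = (Gd⁴/(8N_a·k))^(1/3) = (78.7×10³·9.0⁴/(8·24·11.839))^(1/3)
  = (227162)^(1/3) = 61.0162 mm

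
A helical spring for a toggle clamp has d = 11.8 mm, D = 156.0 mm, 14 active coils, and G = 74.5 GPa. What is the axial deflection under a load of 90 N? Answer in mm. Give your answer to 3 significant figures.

26.5 mm

k = Gd⁴/(8D³N_a) = (74.5×10³)(11.8⁴)/(8·156.0³·14) = 3.397 N/mm
δ = F/k = 90 / 3.397 = 26.494 mm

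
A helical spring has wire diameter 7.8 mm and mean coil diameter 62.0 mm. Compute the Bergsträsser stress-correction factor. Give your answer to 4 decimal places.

1.1736

C = D/d = 62.0/7.8 = 7.9487
K_B = (4C+2)/(4C−3) = 33.795/28.795 = 1.1736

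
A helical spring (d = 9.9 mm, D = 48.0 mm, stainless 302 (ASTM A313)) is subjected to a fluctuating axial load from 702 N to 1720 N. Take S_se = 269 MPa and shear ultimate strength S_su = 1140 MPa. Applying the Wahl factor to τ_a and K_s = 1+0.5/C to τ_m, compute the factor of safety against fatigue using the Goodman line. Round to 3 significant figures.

2.16

C = D/d = 48.0/9.9 = 4.8485; K_W = (4C−1)/(4C−4)+0.615/C = 1.3217; K_s = 1+0.5/C = 1.1031
F_a = (F_max−F_min)/2 = 509 N; F_m = (F_max+F_min)/2 = 1211 N
τ_a = K_W·8F_aD/(πd³) = 1.3217 × 64.12 = 84.749 MPa
τ_m = K_s·8F_mD/(πd³) = 1.1031 × 152.55 = 168.28 MPa
Goodman: 1/n_f = τ_a/S_se + τ_m/S_su = 84.749/269 + 168.28/1140 = 0.31505 + 0.14762 = 0.46267
n_f = 1/0.46267 = 2.161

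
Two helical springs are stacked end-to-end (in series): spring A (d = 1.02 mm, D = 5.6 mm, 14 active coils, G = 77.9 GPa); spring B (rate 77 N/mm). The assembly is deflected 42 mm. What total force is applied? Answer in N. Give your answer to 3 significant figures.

k_A = Gd⁴/(8D³N_a) = (77.9×10³)(1.02⁴)/(8·5.6³·14) = 4.287 N/mm
Series: 1/k_eq = 1/4.287 + 1/77 = 0.24625; k_eq = 4.0609 N/mm
F = k_eq·δ = 4.0609·42 = 170.56 N

171 N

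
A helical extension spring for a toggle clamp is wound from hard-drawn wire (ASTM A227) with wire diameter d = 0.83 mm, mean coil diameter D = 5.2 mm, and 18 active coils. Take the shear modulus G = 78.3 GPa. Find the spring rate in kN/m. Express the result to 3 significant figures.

k = Gd⁴/(8D³N_a) = (78.3×10³ × 0.83⁴) / (8 × 5.2³ × 18)
  = 37159.9 / 20247.6 = 1.8353 N/mm

1.84 kN/m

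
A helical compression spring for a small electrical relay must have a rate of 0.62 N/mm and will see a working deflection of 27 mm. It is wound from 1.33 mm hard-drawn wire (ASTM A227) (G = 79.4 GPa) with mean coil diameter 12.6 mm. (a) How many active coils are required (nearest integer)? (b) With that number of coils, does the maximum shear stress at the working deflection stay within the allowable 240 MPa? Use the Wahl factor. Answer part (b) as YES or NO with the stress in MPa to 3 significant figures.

(a) 25 coils; (b) NO, τ_max = 264 MPa

N_a = Gd⁴/(8D³k) = (79.4×10³)(1.33⁴)/(8·12.6³·0.62) = 25.04 → N_a = 25
Actual rate k = Gd⁴/(8D³·25) = 0.62099 N/mm
Working load F = kδ = 0.62099·27 = 16.767 N
C = 12.6/1.33 = 9.4737; K_W = (4C−1)/(4C−4)+0.615/C = 1.1534
τ_max = K_W·8FD/(πd³) = 1.1534·228.67 = 263.75 MPa
τ_max > 240 MPa → exceeds allowable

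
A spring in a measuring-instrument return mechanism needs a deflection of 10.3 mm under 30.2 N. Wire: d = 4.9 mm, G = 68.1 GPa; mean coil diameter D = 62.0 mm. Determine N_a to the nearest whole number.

Required rate k = F/δ = 30.2/10.3 = 2.932 N/mm
N_a = Gd⁴/(8D³k) = (68.1×10³ × 4.9⁴)/(8 × 62.0³ × 2.932)
    = 3.92583e+07 / 5.5903e+06 = 7.023 → 7 coils

7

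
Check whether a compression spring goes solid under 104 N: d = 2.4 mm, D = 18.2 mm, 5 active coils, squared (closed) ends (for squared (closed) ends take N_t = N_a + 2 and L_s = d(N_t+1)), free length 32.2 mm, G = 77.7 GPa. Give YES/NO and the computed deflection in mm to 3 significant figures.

k = Gd⁴/(8D³N_a) = (77.7×10³)(2.4⁴)/(8·18.2³·5) = 10.69 N/mm
N_t = 7; L_s = 2.4·8 = 19.2 mm; δ_solid = L₀ − L_s = 32.2 − 19.2 = 13 mm
δ = F/k = 104/10.69 = 9.7284 mm
δ < δ_solid → spring does not go solid

NO, δ = 9.73 mm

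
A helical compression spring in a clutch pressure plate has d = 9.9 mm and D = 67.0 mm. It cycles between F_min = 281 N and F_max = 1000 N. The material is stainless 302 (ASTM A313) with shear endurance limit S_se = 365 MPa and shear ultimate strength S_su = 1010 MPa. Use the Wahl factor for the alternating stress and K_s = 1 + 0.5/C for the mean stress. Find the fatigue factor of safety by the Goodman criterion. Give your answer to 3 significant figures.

3.02

C = D/d = 67.0/9.9 = 6.7677; K_W = (4C−1)/(4C−4)+0.615/C = 1.2209; K_s = 1+0.5/C = 1.0739
F_a = (F_max−F_min)/2 = 359.5 N; F_m = (F_max+F_min)/2 = 640.5 N
τ_a = K_W·8F_aD/(πd³) = 1.2209 × 63.213 = 77.178 MPa
τ_m = K_s·8F_mD/(πd³) = 1.0739 × 112.62 = 120.94 MPa
Goodman: 1/n_f = τ_a/S_se + τ_m/S_su = 77.178/365 + 120.94/1010 = 0.21145 + 0.11975 = 0.33119
n_f = 1/0.33119 = 3.019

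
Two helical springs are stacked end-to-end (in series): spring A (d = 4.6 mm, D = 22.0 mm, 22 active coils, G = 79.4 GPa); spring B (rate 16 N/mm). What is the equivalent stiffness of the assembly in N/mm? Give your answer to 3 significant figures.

8.68 N/mm

k_A = Gd⁴/(8D³N_a) = (79.4×10³)(4.6⁴)/(8·22.0³·22) = 18.97 N/mm
Series: 1/k_eq = 1/18.97 + 1/16 = 0.11521; k_eq = 8.6795 N/mm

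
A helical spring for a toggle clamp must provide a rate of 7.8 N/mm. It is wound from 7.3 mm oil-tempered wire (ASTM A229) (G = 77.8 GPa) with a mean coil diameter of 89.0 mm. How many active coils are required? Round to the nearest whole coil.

5

N_a = Gd⁴/(8D³k) = (77.8×10³ × 7.3⁴)/(8 × 89.0³ × 7.8)
    = 2.20938e+08 / 4.39901e+07 = 5.022 → 5 coils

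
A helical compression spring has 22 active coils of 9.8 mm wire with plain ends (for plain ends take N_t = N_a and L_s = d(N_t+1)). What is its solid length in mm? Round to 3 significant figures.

225 mm

plain ends: N_t = N_a = 22
L_s = d·(N_t+1) = 9.8 × 23 = 225.4 mm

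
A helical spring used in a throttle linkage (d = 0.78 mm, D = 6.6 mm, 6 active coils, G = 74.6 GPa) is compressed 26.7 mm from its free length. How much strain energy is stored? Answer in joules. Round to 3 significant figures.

0.713 J

k = Gd⁴/(8D³N_a) = (74.6×10³)(0.78⁴)/(8·6.6³·6) = 2.001 N/mm
U = ½kδ² = 0.5 × 2.001 × 26.7² = 713.24 N·mm = 0.71324 J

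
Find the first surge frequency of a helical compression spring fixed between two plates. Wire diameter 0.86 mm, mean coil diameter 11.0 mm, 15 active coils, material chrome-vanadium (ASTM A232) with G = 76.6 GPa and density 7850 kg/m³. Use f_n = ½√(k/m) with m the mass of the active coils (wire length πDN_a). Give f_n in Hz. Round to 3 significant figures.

167 Hz

k = Gd⁴/(8D³N_a) = (76.6×10³)(0.86⁴)/(8·11.0³·15) = 0.26234 N/mm = 262.34 N/m
Wire length L = πDN_a = π·11.0·15 = 518.36 mm
m = ρ·(πd²/4)·L = 7850 × 0.58088×10⁻⁶ m² × 0.51836 m = 0.0023637 kg
f_n = ½√(k/m) = 0.5·√(262.34/0.0023637) = 0.5·√(1.1099e+05) = 166.57 Hz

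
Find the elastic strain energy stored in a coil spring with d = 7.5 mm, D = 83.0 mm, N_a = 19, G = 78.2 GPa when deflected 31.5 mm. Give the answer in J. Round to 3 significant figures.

1.41 J

k = Gd⁴/(8D³N_a) = (78.2×10³)(7.5⁴)/(8·83.0³·19) = 2.8469 N/mm
U = ½kδ² = 0.5 × 2.8469 × 31.5² = 1412.4 N·mm = 1.4124 J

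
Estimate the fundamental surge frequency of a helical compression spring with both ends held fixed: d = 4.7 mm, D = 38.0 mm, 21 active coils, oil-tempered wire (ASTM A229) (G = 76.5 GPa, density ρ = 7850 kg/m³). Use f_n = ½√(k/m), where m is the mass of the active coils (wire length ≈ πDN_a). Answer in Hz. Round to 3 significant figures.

k = Gd⁴/(8D³N_a) = (76.5×10³)(4.7⁴)/(8·38.0³·21) = 4.0494 N/mm = 4049.4 N/m
Wire length L = πDN_a = π·38.0·21 = 2507 mm
m = ρ·(πd²/4)·L = 7850 × 17.349×10⁻⁶ m² × 2.507 m = 0.34143 kg
f_n = ½√(k/m) = 0.5·√(4049.4/0.34143) = 0.5·√(11860) = 54.452 Hz

54.5 Hz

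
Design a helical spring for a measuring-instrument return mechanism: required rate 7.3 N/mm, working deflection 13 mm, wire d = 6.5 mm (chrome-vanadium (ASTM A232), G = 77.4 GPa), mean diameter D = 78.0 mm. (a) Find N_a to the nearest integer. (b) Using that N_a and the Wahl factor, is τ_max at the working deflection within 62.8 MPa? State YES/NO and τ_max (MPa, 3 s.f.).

(a) 5 coils; (b) NO, τ_max = 76.6 MPa

N_a = Gd⁴/(8D³k) = (77.4×10³)(6.5⁴)/(8·78.0³·7.3) = 4.985 → N_a = 5
Actual rate k = Gd⁴/(8D³·5) = 7.2786 N/mm
Working load F = kδ = 7.2786·13 = 94.622 N
C = 78.0/6.5 = 12.0000; K_W = (4C−1)/(4C−4)+0.615/C = 1.1194
τ_max = K_W·8FD/(πd³) = 1.1194·68.437 = 76.61 MPa
τ_max > 62.8 MPa → exceeds allowable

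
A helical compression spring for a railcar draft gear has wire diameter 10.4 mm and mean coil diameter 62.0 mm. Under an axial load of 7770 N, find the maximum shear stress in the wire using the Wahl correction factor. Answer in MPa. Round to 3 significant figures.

1370 MPa

Spring index C = D/d = 62.0/10.4 = 5.9615
K_W = (4C−1)/(4C−4) + 0.615/C = 22.846/19.846 + 0.1032 = 1.2543
τ₀ = 8FD/(πd³) = 8·7770·62.0/(π·10.4³) = 3.85392e+06/3533.9 = 1090.6 MPa
τ_max = K·τ₀ = 1.2543 × 1090.6 = 1367.9 MPa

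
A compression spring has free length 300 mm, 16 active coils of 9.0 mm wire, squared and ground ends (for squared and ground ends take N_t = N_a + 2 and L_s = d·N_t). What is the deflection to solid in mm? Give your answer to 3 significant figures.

138 mm

N_t = 18; L_s = 9.0·18 = 162 mm
δ_solid = L₀ − L_s = 300 − 162 = 138 mm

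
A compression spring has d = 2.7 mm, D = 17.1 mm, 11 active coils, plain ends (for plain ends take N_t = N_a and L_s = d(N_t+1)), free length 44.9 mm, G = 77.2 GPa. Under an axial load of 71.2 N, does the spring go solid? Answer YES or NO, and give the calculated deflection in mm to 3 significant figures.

NO, δ = 7.64 mm

k = Gd⁴/(8D³N_a) = (77.2×10³)(2.7⁴)/(8·17.1³·11) = 9.324 N/mm
N_t = 11; L_s = 2.7·12 = 32.4 mm; δ_solid = L₀ − L_s = 44.9 − 32.4 = 12.5 mm
δ = F/k = 71.2/9.324 = 7.6362 mm
δ < δ_solid → spring does not go solid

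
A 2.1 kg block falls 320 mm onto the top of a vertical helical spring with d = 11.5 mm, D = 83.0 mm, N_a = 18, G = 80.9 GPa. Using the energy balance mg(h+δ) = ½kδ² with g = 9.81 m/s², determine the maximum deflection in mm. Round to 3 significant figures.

28.9 mm

k = Gd⁴/(8D³N_a) = (80.9×10³)(11.5⁴)/(8·83.0³·18) = 17.185 N/mm
W = mg = 2.1 × 9.81 = 20.601 N
½kδ² − Wδ − Wh = 0 → δ = (W + √(W² + 2kWh))/k
δ = (20.601 + √(424.4 + 226575))/17.185 = (20.601 + 476.44)/17.185 = 28.924 mm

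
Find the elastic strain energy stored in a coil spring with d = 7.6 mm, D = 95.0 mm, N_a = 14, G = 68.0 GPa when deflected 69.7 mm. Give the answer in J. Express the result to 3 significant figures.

5.74 J

k = Gd⁴/(8D³N_a) = (68.0×10³)(7.6⁴)/(8·95.0³·14) = 2.3625 N/mm
U = ½kδ² = 0.5 × 2.3625 × 69.7² = 5738.7 N·mm = 5.7387 J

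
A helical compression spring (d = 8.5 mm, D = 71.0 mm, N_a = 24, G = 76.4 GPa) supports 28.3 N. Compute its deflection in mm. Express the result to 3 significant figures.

k = Gd⁴/(8D³N_a) = (76.4×10³)(8.5⁴)/(8·71.0³·24) = 5.8035 N/mm
δ = F/k = 28.3 / 5.8035 = 4.8763 mm

4.88 mm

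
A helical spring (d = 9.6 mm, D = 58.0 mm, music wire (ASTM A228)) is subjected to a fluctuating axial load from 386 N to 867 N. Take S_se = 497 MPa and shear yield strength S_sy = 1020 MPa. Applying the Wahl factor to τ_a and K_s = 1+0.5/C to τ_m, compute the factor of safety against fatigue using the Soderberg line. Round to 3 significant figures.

4.72

C = D/d = 58.0/9.6 = 6.0417; K_W = (4C−1)/(4C−4)+0.615/C = 1.2506; K_s = 1+0.5/C = 1.0828
F_a = (F_max−F_min)/2 = 240.5 N; F_m = (F_max+F_min)/2 = 626.5 N
τ_a = K_W·8F_aD/(πd³) = 1.2506 × 40.149 = 50.208 MPa
τ_m = K_s·8F_mD/(πd³) = 1.0828 × 104.59 = 113.24 MPa
Soderberg: 1/n_f = τ_a/S_se + τ_m/S_sy = 50.208/497 + 113.24/1020 = 0.10102 + 0.11102 = 0.21204
n_f = 1/0.21204 = 4.716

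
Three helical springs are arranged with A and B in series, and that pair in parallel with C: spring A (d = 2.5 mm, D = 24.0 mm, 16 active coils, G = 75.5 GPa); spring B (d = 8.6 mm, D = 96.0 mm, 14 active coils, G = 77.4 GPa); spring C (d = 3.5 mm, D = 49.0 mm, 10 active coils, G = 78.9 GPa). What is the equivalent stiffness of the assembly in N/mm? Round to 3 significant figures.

k_A = Gd⁴/(8D³N_a) = (75.5×10³)(2.5⁴)/(8·24.0³·16) = 1.6667 N/mm
k_B = Gd⁴/(8D³N_a) = (77.4×10³)(8.6⁴)/(8·96.0³·14) = 4.2727 N/mm
k_C = Gd⁴/(8D³N_a) = (78.9×10³)(3.5⁴)/(8·49.0³·10) = 1.258 N/mm
Springs A,B series: k_AB = 1/(1/1.6667+1/4.2727) = 1.199 N/mm; parallel with C: k_eq = 1.199+1.258 = 2.457 N/mm

2.46 N/mm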